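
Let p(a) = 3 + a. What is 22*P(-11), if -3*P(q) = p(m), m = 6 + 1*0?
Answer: -66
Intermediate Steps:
m = 6 (m = 6 + 0 = 6)
P(q) = -3 (P(q) = -(3 + 6)/3 = -⅓*9 = -3)
22*P(-11) = 22*(-3) = -66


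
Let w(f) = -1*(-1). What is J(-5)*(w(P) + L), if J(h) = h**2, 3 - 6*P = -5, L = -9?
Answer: -200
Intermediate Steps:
P = 4/3 (P = 1/2 - 1/6*(-5) = 1/2 + 5/6 = 4/3 ≈ 1.3333)
w(f) = 1
J(-5)*(w(P) + L) = (-5)**2*(1 - 9) = 25*(-8) = -200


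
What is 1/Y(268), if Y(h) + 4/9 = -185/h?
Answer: -2412/2737 ≈ -0.88126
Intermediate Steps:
Y(h) = -4/9 - 185/h
1/Y(268) = 1/(-4/9 - 185/268) = 1/(-2737/2412) = -2412/2737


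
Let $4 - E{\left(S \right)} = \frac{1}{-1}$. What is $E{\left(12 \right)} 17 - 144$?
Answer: $-59$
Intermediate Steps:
$E{\left(S \right)} = 5$ ($E{\left(S \right)} = 4 - \frac{1}{-1} = 4 - -1 = 4 + 1 = 5$)
$E{\left(12 \right)} 17 - 144 = 5 \cdot 17 - 144 = 85 - 144 = -59$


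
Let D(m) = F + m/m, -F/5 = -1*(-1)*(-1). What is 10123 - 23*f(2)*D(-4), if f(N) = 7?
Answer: 9157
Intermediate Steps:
F = 5 (F = -5*(-1*(-1))*(-1) = -5*(-1) = 5)
D(m) = 6 (D(m) = 5 + m/m = 5 + 1 = 6)
10123 - 23*f(2)*D(-4) = 10123 - 23*7*6 = 10123 - 161*6 = 10123 - 1*966 = 10123 - 966 = 9157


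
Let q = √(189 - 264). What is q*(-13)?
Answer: -65*I*√3 ≈ -112.58*I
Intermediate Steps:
q = 5*I*√3 (q = √(-75) = 5*I*√3 ≈ 8.6602*I)
q*(-13) = (5*I*√3)*(-13) = -65*I*√3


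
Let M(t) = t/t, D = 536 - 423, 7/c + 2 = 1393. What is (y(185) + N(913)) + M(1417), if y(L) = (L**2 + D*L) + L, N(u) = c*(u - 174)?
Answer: 76949729/1391 ≈ 55320.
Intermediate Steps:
c = 7/1391 (c = 7/(-2 + 1393) = 7/1391 ≈ 0.0050324)
N(u) = -1218/1391 + 7*u/1391 (N(u) = 7*(u - 174)/1391 = 7*(-174 + u)/1391 = -1218/1391 + 7*u/1391)
D = 113
y(L) = L**2 + 114*L (y(L) = (L**2 + 113*L) + L = L**2 + 114*L)
M(t) = 1
(y(185) + N(913)) + M(1417) = (185*(114 + 185) + (-1218/1391 + (7/1391)*913)) + 1 = (185*299 + (-1218/1391 + 6391/1391)) + 1 = (55315 + 5173/1391) + 1 = 76948338/1391 + 1 = 76949729/1391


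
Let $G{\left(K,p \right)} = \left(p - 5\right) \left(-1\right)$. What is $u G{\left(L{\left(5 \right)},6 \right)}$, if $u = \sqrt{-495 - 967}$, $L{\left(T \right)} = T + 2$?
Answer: $- i \sqrt{1462} \approx - 38.236 i$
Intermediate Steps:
$L{\left(T \right)} = 2 + T$
$G{\left(K,p \right)} = 5 - p$ ($G{\left(K,p \right)} = \left(-5 + p\right) \left(-1\right) = 5 - p$)
$u = i \sqrt{1462}$ ($u = \sqrt{-1462} = i \sqrt{1462} \approx 38.236 i$)
$u G{\left(L{\left(5 \right)},6 \right)} = i \sqrt{1462} \left(5 - 6\right) = i \sqrt{1462} \left(-1\right) = - i \sqrt{1462}$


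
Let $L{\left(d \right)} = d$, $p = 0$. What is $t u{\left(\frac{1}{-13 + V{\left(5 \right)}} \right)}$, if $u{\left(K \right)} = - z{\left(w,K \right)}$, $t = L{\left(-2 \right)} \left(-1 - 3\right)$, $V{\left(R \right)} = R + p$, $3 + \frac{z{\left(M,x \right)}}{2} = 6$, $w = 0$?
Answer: $-48$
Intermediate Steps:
$z{\left(M,x \right)} = 6$ ($z{\left(M,x \right)} = -6 + 2 \cdot 6 = -6 + 12 = 6$)
$V{\left(R \right)} = R$ ($V{\left(R \right)} = R + 0 = R$)
$t = 8$ ($t = - 2 \left(-1 - 3\right) = \left(-2\right) \left(-4\right) = 8$)
$u{\left(K \right)} = -6$ ($u{\left(K \right)} = \left(-1\right) 6 = -6$)
$t u{\left(\frac{1}{-13 + V{\left(5 \right)}} \right)} = 8 \left(-6\right) = -48$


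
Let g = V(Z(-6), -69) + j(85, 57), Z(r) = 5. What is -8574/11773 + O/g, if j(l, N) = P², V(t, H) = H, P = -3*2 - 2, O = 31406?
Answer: -369785708/58865 ≈ -6281.9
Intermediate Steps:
P = -8 (P = -6 - 2 = -8)
j(l, N) = 64 (j(l, N) = (-8)² = 64)
g = -5 (g = -69 + 64 = -5)
-8574/11773 + O/g = -8574/11773 + 31406/(-5) = -8574*1/11773 + 31406*(-⅕) = -8574/11773 - 31406/5 = -369785708/58865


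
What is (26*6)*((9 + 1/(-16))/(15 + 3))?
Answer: 1859/24 ≈ 77.458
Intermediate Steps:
(26*6)*((9 + 1/(-16))/(15 + 3)) = 156*((9 - 1/16)/18) = 156*((143/16)*(1/18)) = 156*(143/288) = 1859/24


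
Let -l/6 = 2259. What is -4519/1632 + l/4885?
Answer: -44195443/7972320 ≈ -5.5436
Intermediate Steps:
l = -13554 (l = -6*2259 = -13554)
-4519/1632 + l/4885 = -4519/1632 - 13554/4885 = -44195443/7972320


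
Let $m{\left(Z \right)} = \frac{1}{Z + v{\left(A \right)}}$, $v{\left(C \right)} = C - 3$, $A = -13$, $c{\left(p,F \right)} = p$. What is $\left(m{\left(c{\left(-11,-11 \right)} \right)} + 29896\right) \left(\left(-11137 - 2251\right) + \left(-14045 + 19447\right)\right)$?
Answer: $- \frac{2148742442}{9} \approx -2.3875 \cdot 10^{8}$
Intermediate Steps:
$v{\left(C \right)} = -3 + C$ ($v{\left(C \right)} = C - 3 = -3 + C$)
$m{\left(Z \right)} = \frac{1}{-16 + Z}$ ($m{\left(Z \right)} = \frac{1}{Z - 16} = \frac{1}{-16 + Z}$)
$\left(m{\left(c{\left(-11,-11 \right)} \right)} + 29896\right) \left(\left(-11137 - 2251\right) + \left(-14045 + 19447\right)\right) = \left(\frac{1}{-16 - 11} + 29896\right) \left(\left(-11137 - 2251\right) + \left(-14045 + 19447\right)\right) = \left(\frac{1}{-27} + 29896\right) \left(\left(-11137 - 2251\right) + 5402\right) = \left(- \frac{1}{27} + 29896\right) \left(-13388 + 5402\right) = \frac{807191}{27} \left(-7986\right) = - \frac{2148742442}{9}$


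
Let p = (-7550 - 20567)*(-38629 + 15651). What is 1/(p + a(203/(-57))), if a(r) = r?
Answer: 57/36826128079 ≈ 1.5478e-9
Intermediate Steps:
p = 646072426 (p = -28117*(-22978) = 646072426)
1/(p + a(203/(-57))) = 1/(646072426 + 203/(-57)) = 1/(646072426 + 203*(-1/57)) = 1/(646072426 - 203/57) = 1/(36826128079/57) = 57/36826128079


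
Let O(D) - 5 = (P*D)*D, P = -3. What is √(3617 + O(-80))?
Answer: I*√15578 ≈ 124.81*I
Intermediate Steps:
O(D) = 5 - 3*D² (O(D) = 5 + (-3*D)*D = 5 - 3*D²)
√(3617 + O(-80)) = √(3617 + (5 - 3*(-80)²)) = √(3617 + (5 - 3*6400)) = √(3617 + (5 - 19200)) = √(3617 - 19195) = √(-15578) = I*√15578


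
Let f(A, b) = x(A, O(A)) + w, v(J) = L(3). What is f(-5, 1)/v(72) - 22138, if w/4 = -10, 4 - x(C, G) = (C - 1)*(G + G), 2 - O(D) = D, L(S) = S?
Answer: -22122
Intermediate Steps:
O(D) = 2 - D
x(C, G) = 4 - 2*G*(-1 + C) (x(C, G) = 4 - (C - 1)*(G + G) = 4 - (-1 + C)*2*G = 4 - 2*G*(-1 + C))
v(J) = 3
w = -40 (w = 4*(-10) = -40)
f(A, b) = -32 - 2*A - 2*A*(2 - A) (f(A, b) = (4 + 2*(2 - A) - 2*A*(2 - A)) - 40 = (4 + (4 - 2*A) - 2*A*(2 - A)) - 40 = (8 - 2*A - 2*A*(2 - A)) - 40 = -32 - 2*A - 2*A*(2 - A))
f(-5, 1)/v(72) - 22138 = (-32 - 2*(-5) + 2*(-5)*(-2 - 5))/3 - 22138 = (-32 + 10 + 2*(-5)*(-7))*(1/3) - 22138 = (-32 + 10 + 70)*(1/3) - 22138 = 48*(1/3) - 22138 = 16 - 22138 = -22122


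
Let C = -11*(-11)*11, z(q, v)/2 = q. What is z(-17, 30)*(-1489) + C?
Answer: 51957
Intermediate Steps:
z(q, v) = 2*q
C = 1331 (C = 121*11 = 1331)
z(-17, 30)*(-1489) + C = (2*(-17))*(-1489) + 1331 = -34*(-1489) + 1331 = 50626 + 1331 = 51957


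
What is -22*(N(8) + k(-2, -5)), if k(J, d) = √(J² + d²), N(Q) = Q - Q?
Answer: -22*√29 ≈ -118.47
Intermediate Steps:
N(Q) = 0
-22*(N(8) + k(-2, -5)) = -22*(0 + √((-2)² + (-5)²)) = -22*(0 + √(4 + 25)) = -22*(0 + √29) = -22*√29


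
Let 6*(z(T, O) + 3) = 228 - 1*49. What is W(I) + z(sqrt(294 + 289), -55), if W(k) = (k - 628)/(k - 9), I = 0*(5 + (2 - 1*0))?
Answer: 1739/18 ≈ 96.611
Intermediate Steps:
I = 0 (I = 0*(5 + (2 + 0)) = 0*(5 + 2) = 0*7 = 0)
W(k) = (-628 + k)/(-9 + k)
z(T, O) = 161/6 (z(T, O) = -3 + (228 - 1*49)/6 = -3 + (228 - 49)/6 = -3 + (1/6)*179 = -3 + 179/6 = 161/6)
W(I) + z(sqrt(294 + 289), -55) = (-628 + 0)/(-9 + 0) + 161/6 = -628/(-9) + 161/6 = -1/9*(-628) + 161/6 = 628/9 + 161/6 = 1739/18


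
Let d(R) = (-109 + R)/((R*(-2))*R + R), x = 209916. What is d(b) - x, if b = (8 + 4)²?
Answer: -1239344069/5904 ≈ -2.0992e+5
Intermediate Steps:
b = 144 (b = 12² = 144)
d(R) = (-109 + R)/(R - 2*R²) (d(R) = (-109 + R)/((-2*R)*R + R) = (-109 + R)/(-2*R² + R) = (-109 + R)/(R - 2*R²))
d(b) - x = (109 - 1*144)/(144*(-1 + 2*144)) - 1*209916 = (109 - 144)/(144*(-1 + 288)) - 209916 = (1/144)*(-35)/287 - 209916 = (1/144)*(1/287)*(-35) - 209916 = -5/5904 - 209916 = -1239344069/5904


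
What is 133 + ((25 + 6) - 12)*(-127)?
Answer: -2280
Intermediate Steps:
133 + ((25 + 6) - 12)*(-127) = 133 + (31 - 12)*(-127) = 133 + 19*(-127) = 133 - 2413 = -2280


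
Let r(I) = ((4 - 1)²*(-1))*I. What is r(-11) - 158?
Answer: -59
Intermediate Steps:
r(I) = -9*I (r(I) = (3²*(-1))*I = (9*(-1))*I = -9*I)
r(-11) - 158 = -9*(-11) - 158 = 99 - 158 = -59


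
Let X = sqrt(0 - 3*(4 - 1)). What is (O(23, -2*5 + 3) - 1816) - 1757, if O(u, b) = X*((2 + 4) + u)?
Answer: -3573 + 87*I ≈ -3573.0 + 87.0*I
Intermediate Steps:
X = 3*I (X = sqrt(0 - 3*3) = sqrt(0 - 9) = sqrt(-9) = 3*I ≈ 3.0*I)
O(u, b) = 3*I*(6 + u) (O(u, b) = (3*I)*((2 + 4) + u) = (3*I)*(6 + u) = 3*I*(6 + u))
(O(23, -2*5 + 3) - 1816) - 1757 = (3*I*(6 + 23) - 1816) - 1757 = (3*I*29 - 1816) - 1757 = (87*I - 1816) - 1757 = (-1816 + 87*I) - 1757 = -3573 + 87*I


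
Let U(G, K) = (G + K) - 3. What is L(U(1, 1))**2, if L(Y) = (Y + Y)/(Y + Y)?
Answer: 1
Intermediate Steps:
U(G, K) = -3 + G + K
L(Y) = 1 (L(Y) = (2*Y)/((2*Y)) = (2*Y)*(1/(2*Y)) = 1)
L(U(1, 1))**2 = 1**2 = 1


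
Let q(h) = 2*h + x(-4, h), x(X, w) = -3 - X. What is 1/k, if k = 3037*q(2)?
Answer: 1/15185 ≈ 6.5855e-5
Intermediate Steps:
q(h) = 1 + 2*h (q(h) = 2*h + (-3 - 1*(-4)) = 2*h + (-3 + 4) = 2*h + 1 = 1 + 2*h)
k = 15185 (k = 3037*(1 + 2*2) = 3037*(1 + 4) = 3037*5 = 15185)
1/k = 1/15185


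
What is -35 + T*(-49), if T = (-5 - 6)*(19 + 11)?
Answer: 16135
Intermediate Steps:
T = -330 (T = -11*30 = -330)
-35 + T*(-49) = -35 - 330*(-49) = -35 + 16170 = 16135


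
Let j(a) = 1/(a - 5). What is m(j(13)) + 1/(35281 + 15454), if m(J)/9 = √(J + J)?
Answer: 456617/101470 ≈ 4.5000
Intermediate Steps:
j(a) = 1/(-5 + a)
m(J) = 9*√2*√J (m(J) = 9*√(J + J) = 9*√(2*J) = 9*(√2*√J) = 9*√2*√J)
m(j(13)) + 1/(35281 + 15454) = 9*√2*√(1/(-5 + 13)) + 1/(35281 + 15454) = 9*√2*√(1/8) + 1/50735 = 9*√2*√(⅛) + 1/50735 = 9*√2*(√2/4) + 1/50735 = 9/2 + 1/50735 = 456617/101470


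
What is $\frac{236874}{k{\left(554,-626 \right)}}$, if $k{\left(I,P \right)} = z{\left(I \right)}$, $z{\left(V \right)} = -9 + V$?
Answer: $\frac{236874}{545} \approx 434.63$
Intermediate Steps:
$k{\left(I,P \right)} = -9 + I$
$\frac{236874}{k{\left(554,-626 \right)}} = \frac{236874}{-9 + 554} = \frac{236874}{545}$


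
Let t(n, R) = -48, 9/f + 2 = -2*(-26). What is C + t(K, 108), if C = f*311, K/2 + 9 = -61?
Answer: 399/50 ≈ 7.9800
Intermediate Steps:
f = 9/50 (f = 9/(-2 - 2*(-26)) = 9/(-2 + 52) = 9/50 ≈ 0.18000)
K = -140 (K = -18 + 2*(-61) = -18 - 122 = -140)
C = 2799/50 (C = (9/50)*311 = 2799/50 ≈ 55.980)
C + t(K, 108) = 2799/50 - 48 = 399/50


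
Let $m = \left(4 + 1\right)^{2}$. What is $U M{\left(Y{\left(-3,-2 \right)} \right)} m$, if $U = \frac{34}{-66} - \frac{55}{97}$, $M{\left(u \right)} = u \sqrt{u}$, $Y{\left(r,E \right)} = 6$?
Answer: $- \frac{173200 \sqrt{6}}{1067} \approx -397.61$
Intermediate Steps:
$M{\left(u \right)} = u^{\frac{3}{2}}$
$m = 25$ ($m = 5^{2} = 25$)
$U = - \frac{3464}{3201}$ ($U = 34 \left(- \frac{1}{66}\right) - \frac{55}{97} = - \frac{17}{33} - \frac{55}{97} = - \frac{3464}{3201} \approx -1.0822$)
$U M{\left(Y{\left(-3,-2 \right)} \right)} m = - \frac{3464 \cdot 6^{\frac{3}{2}}}{3201} \cdot 25 = - \frac{3464 \cdot 6 \sqrt{6}}{3201} \cdot 25 = - \frac{6928 \sqrt{6}}{1067} \cdot 25 = - \frac{173200 \sqrt{6}}{1067}$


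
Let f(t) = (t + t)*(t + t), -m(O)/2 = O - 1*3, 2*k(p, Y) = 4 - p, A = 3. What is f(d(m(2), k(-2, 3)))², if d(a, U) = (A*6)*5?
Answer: 1049760000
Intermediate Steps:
k(p, Y) = 2 - p/2 (k(p, Y) = (4 - p)/2 = 2 - p/2)
m(O) = 6 - 2*O (m(O) = -2*(O - 1*3) = -2*(O - 3) = -2*(-3 + O) = 6 - 2*O)
d(a, U) = 90 (d(a, U) = (3*6)*5 = 18*5 = 90)
f(t) = 4*t² (f(t) = (2*t)*(2*t) = 4*t²)
f(d(m(2), k(-2, 3)))² = (4*90²)² = (4*8100)² = 32400² = 1049760000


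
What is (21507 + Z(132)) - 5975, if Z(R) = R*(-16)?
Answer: 13420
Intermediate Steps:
Z(R) = -16*R
(21507 + Z(132)) - 5975 = (21507 - 16*132) - 5975 = (21507 - 2112) - 5975 = 19395 - 5975 = 13420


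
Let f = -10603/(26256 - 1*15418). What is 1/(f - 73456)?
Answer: -10838/796126731 ≈ -1.3613e-5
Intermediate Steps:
f = -10603/10838 (f = -10603/(26256 - 15418) = -10603/10838 ≈ -0.97832)
1/(f - 73456) = 1/(-10603/10838 - 73456) = 1/(-796126731/10838) = -10838/796126731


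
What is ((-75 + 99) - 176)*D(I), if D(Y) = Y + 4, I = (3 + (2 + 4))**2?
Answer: -12920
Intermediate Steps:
I = 81 (I = (3 + 6)**2 = 9**2 = 81)
D(Y) = 4 + Y
((-75 + 99) - 176)*D(I) = ((-75 + 99) - 176)*(4 + 81) = (24 - 176)*85 = -152*85 = -12920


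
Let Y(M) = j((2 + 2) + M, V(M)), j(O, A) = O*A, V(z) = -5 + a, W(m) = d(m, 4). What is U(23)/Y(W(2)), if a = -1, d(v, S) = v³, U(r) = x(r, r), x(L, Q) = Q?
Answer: -23/72 ≈ -0.31944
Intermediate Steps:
U(r) = r
W(m) = m³
V(z) = -6 (V(z) = -5 - 1 = -6)
j(O, A) = A*O
Y(M) = -24 - 6*M (Y(M) = -6*((2 + 2) + M) = -6*(4 + M) = -24 - 6*M)
U(23)/Y(W(2)) = 23/(-24 - 6*2³) = 23/(-24 - 6*8) = 23/(-24 - 48) = 23/(-72) = 23*(-1/72) = -23/72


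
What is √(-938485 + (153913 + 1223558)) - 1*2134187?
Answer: -2134187 + √438986 ≈ -2.1335e+6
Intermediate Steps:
√(-938485 + (153913 + 1223558)) - 1*2134187 = √(-938485 + 1377471) - 2134187 = √438986 - 2134187 = -2134187 + √438986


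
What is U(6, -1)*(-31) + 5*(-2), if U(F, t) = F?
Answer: -196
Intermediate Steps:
U(6, -1)*(-31) + 5*(-2) = 6*(-31) + 5*(-2) = -186 - 10 = -196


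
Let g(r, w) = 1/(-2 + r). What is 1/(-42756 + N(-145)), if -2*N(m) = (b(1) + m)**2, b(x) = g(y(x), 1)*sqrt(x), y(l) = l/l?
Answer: -1/53414 ≈ -1.8722e-5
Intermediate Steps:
y(l) = 1
b(x) = -sqrt(x) (b(x) = sqrt(x)/(-2 + 1) = sqrt(x)/(-1) = -sqrt(x))
N(m) = -(-1 + m)**2/2 (N(m) = -(-sqrt(1) + m)**2/2 = -(-1*1 + m)**2/2 = -(-1 + m)**2/2)
1/(-42756 + N(-145)) = 1/(-42756 - (-1 - 145)**2/2) = 1/(-42756 - 1/2*(-146)**2) = 1/(-42756 - 1/2*21316) = 1/(-42756 - 10658) = 1/(-53414) = -1/53414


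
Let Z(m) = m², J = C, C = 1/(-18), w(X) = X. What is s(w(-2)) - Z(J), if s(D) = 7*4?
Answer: 9071/324 ≈ 27.997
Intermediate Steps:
C = -1/18 ≈ -0.055556
J = -1/18 ≈ -0.055556
s(D) = 28
s(w(-2)) - Z(J) = 28 - (-1/18)² = 28 - 1*1/324 = 28 - 1/324 = 9071/324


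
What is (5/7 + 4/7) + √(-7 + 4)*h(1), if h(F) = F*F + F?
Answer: 9/7 + 2*I*√3 ≈ 1.2857 + 3.4641*I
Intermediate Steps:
h(F) = F + F² (h(F) = F² + F = F + F²)
(5/7 + 4/7) + √(-7 + 4)*h(1) = (5/7 + 4/7) + √(-7 + 4)*(1*(1 + 1)) = (5*(⅐) + 4*(⅐)) + √(-3)*(1*2) = (5/7 + 4/7) + (I*√3)*2 = 9/7 + 2*I*√3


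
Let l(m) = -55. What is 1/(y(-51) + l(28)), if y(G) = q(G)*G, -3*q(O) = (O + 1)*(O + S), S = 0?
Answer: 1/43295 ≈ 2.3097e-5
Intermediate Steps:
q(O) = -O*(1 + O)/3 (q(O) = -(O + 1)*(O + 0)/3 = -(1 + O)*O/3 = -O*(1 + O)/3)
y(G) = G**2*(-1 - G)/3 (y(G) = (G*(-1 - G)/3)*G = G**2*(-1 - G)/3)
1/(y(-51) + l(28)) = 1/(-1/3*(-51)**2*(1 - 51) - 55) = 1/(-1/3*2601*(-50) - 55) = 1/(43350 - 55) = 1/43295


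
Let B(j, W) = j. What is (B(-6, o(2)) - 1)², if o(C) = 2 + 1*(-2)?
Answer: 49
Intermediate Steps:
o(C) = 0 (o(C) = 2 - 2 = 0)
(B(-6, o(2)) - 1)² = (-6 - 1)² = (-7)² = 49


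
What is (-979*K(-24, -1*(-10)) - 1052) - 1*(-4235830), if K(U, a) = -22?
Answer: 4256316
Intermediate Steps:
(-979*K(-24, -1*(-10)) - 1052) - 1*(-4235830) = (-979*(-22) - 1052) - 1*(-4235830) = (21538 - 1052) + 4235830 = 20486 + 4235830 = 4256316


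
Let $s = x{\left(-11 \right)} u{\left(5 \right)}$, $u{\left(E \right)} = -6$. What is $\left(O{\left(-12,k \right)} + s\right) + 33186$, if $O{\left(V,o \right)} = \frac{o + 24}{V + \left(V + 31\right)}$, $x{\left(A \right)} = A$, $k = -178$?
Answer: $33230$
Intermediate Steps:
$s = 66$ ($s = \left(-11\right) \left(-6\right) = 66$)
$O{\left(V,o \right)} = \frac{24 + o}{31 + 2 V}$ ($O{\left(V,o \right)} = \frac{24 + o}{V + \left(31 + V\right)} = \frac{24 + o}{31 + 2 V}$)
$\left(O{\left(-12,k \right)} + s\right) + 33186 = \left(\frac{24 - 178}{31 + 2 \left(-12\right)} + 66\right) + 33186 = \left(\frac{1}{31 - 24} \left(-154\right) + 66\right) + 33186 = \left(\frac{1}{7} \left(-154\right) + 66\right) + 33186 = \left(-22 + 66\right) + 33186 = 44 + 33186 = 33230$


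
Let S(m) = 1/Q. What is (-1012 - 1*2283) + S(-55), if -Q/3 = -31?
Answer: -306434/93 ≈ -3295.0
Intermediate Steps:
Q = 93 (Q = -3*(-31) = 93)
S(m) = 1/93
(-1012 - 1*2283) + S(-55) = (-1012 - 1*2283) + 1/93 = (-1012 - 2283) + 1/93 = -3295 + 1/93 = -306434/93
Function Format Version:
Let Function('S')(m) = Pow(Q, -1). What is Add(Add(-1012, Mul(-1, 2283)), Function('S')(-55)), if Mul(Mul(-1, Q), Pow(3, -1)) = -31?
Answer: Rational(-306434, 93) ≈ -3295.0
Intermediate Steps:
Q = 93 (Q = Mul(-3, -31) = 93)
Function('S')(m) = Rational(1, 93) (Function('S')(m) = Pow(93, -1) = Rational(1, 93))
Add(Add(-1012, Mul(-1, 2283)), Function('S')(-55)) = Add(Add(-1012, Mul(-1, 2283)), Rational(1, 93)) = Add(Add(-1012, -2283), Rational(1, 93)) = Add(-3295, Rational(1, 93)) = Rational(-306434, 93)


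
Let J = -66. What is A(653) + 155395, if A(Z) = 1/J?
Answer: 10256069/66 ≈ 1.5540e+5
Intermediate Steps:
A(Z) = -1/66 (A(Z) = 1/(-66) = -1/66)
A(653) + 155395 = -1/66 + 155395 = 10256069/66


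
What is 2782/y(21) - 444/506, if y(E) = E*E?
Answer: 605944/111573 ≈ 5.4309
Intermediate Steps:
y(E) = E**2
2782/y(21) - 444/506 = 2782/(21**2) - 444/506 = 2782/441 - 444*1/506 = 2782*(1/441) - 222/253 = 2782/441 - 222/253 = 605944/111573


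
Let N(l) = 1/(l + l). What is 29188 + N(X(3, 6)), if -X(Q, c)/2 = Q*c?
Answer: 2101535/72 ≈ 29188.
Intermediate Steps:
X(Q, c) = -2*Q*c
N(l) = 1/(2*l)
29188 + N(X(3, 6)) = 29188 + 1/(2*((-2*3*6))) = 29188 + (½)/(-36) = 29188 + (½)*(-1/36) = 29188 - 1/72 = 2101535/72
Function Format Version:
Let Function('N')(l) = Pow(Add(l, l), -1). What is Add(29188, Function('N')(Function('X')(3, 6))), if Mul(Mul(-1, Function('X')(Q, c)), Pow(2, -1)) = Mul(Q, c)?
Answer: Rational(2101535, 72) ≈ 29188.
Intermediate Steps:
Function('X')(Q, c) = Mul(-2, Q, c) (Function('X')(Q, c) = Mul(-2, Mul(Q, c)) = Mul(-2, Q, c))
Function('N')(l) = Mul(Rational(1, 2), Pow(l, -1)) (Function('N')(l) = Pow(Mul(2, l), -1) = Mul(Rational(1, 2), Pow(l, -1)))
Add(29188, Function('N')(Function('X')(3, 6))) = Add(29188, Mul(Rational(1, 2), Pow(Mul(-2, 3, 6), -1))) = Add(29188, Mul(Rational(1, 2), Pow(-36, -1))) = Add(29188, Mul(Rational(1, 2), Rational(-1, 36))) = Add(29188, Rational(-1, 72)) = Rational(2101535, 72)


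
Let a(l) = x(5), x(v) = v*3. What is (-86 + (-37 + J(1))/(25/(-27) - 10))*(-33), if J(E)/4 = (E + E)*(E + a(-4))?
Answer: 918291/295 ≈ 3112.9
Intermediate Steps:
x(v) = 3*v
a(l) = 15 (a(l) = 3*5 = 15)
J(E) = 8*E*(15 + E) (J(E) = 4*((E + E)*(E + 15)) = 4*((2*E)*(15 + E)) = 4*(2*E*(15 + E)) = 8*E*(15 + E))
(-86 + (-37 + J(1))/(25/(-27) - 10))*(-33) = (-86 + (-37 + 8*1*(15 + 1))/(25/(-27) - 10))*(-33) = (-86 + (-37 + 8*1*16)/(25*(-1/27) - 10))*(-33) = (-86 + (-37 + 128)/(-25/27 - 10))*(-33) = (-86 + 91/(-295/27))*(-33) = (-86 + 91*(-27/295))*(-33) = (-86 - 2457/295)*(-33) = -27827/295*(-33) = 918291/295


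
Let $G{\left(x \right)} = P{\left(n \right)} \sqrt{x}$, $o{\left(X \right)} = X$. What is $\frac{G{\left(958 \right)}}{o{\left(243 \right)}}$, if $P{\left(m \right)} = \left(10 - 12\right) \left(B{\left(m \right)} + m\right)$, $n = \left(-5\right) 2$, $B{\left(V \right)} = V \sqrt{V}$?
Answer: $\frac{20 \sqrt{958} \left(1 + i \sqrt{10}\right)}{243} \approx 2.5475 + 8.0558 i$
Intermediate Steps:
$B{\left(V \right)} = V^{\frac{3}{2}}$
$n = -10$
$P{\left(m \right)} = - 2 m - 2 m^{\frac{3}{2}}$ ($P{\left(m \right)} = \left(10 - 12\right) \left(m^{\frac{3}{2}} + m\right) = - 2 \left(m + m^{\frac{3}{2}}\right) = - 2 m - 2 m^{\frac{3}{2}}$)
$G{\left(x \right)} = \sqrt{x} \left(20 + 20 i \sqrt{10}\right)$ ($G{\left(x \right)} = \left(\left(-2\right) \left(-10\right) - 2 \left(-10\right)^{\frac{3}{2}}\right) \sqrt{x} = \left(20 - 2 \left(- 10 i \sqrt{10}\right)\right) \sqrt{x} = \left(20 + 20 i \sqrt{10}\right) \sqrt{x} = \sqrt{x} \left(20 + 20 i \sqrt{10}\right)$)
$\frac{G{\left(958 \right)}}{o{\left(243 \right)}} = \frac{20 \sqrt{958} \left(1 + i \sqrt{10}\right)}{243}$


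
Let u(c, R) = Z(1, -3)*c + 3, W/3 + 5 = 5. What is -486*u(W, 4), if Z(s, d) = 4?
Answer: -1458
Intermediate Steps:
W = 0 (W = -15 + 3*5 = -15 + 15 = 0)
u(c, R) = 3 + 4*c (u(c, R) = 4*c + 3 = 3 + 4*c)
-486*u(W, 4) = -486*(3 + 4*0) = -486*(3 + 0) = -486*3 = -1458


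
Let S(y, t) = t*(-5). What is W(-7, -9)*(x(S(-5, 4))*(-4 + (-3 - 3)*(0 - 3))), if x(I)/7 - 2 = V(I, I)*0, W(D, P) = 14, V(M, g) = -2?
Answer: 2744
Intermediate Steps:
S(y, t) = -5*t
x(I) = 14 (x(I) = 14 + 7*(-2*0) = 14 + 7*0 = 14 + 0 = 14)
W(-7, -9)*(x(S(-5, 4))*(-4 + (-3 - 3)*(0 - 3))) = 14*(14*(-4 + (-3 - 3)*(0 - 3))) = 14*(14*(-4 - 6*(-3))) = 14*(14*(-4 + 18)) = 14*(14*14) = 14*196 = 2744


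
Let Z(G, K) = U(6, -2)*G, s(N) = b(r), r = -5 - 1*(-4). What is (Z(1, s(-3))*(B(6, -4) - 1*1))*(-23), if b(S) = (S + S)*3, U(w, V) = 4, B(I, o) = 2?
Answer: -92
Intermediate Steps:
r = -1 (r = -5 + 4 = -1)
b(S) = 6*S (b(S) = (2*S)*3 = 6*S)
s(N) = -6 (s(N) = 6*(-1) = -6)
Z(G, K) = 4*G
(Z(1, s(-3))*(B(6, -4) - 1*1))*(-23) = ((4*1)*(2 - 1*1))*(-23) = (4*(2 - 1))*(-23) = (4*1)*(-23) = 4*(-23) = -92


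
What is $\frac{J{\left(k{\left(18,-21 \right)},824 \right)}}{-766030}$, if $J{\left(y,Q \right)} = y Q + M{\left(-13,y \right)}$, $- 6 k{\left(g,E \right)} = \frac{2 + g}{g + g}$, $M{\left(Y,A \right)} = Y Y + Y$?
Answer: $- \frac{1076}{10341405} \approx -0.00010405$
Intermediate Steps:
$M{\left(Y,A \right)} = Y + Y^{2}$ ($M{\left(Y,A \right)} = Y^{2} + Y = Y + Y^{2}$)
$k{\left(g,E \right)} = - \frac{2 + g}{12 g}$ ($k{\left(g,E \right)} = - \frac{\left(2 + g\right) \frac{1}{g + g}}{6} = - \frac{\left(2 + g\right) \frac{1}{2 g}}{6} = - \frac{\frac{1}{2} \frac{1}{g} \left(2 + g\right)}{6} = - \frac{2 + g}{12 g}$)
$J{\left(y,Q \right)} = 156 + Q y$ ($J{\left(y,Q \right)} = y Q - 13 \left(1 - 13\right) = Q y - -156 = Q y + 156 = 156 + Q y$)
$\frac{J{\left(k{\left(18,-21 \right)},824 \right)}}{-766030} = \frac{156 + 824 \frac{-2 - 18}{12 \cdot 18}}{-766030} = \left(156 + 824 \cdot \frac{1}{12} \cdot \frac{1}{18} \left(-2 - 18\right)\right) \left(- \frac{1}{766030}\right) = \left(156 + 824 \cdot \frac{1}{12} \cdot \frac{1}{18} \left(-20\right)\right) \left(- \frac{1}{766030}\right) = \left(156 + 824 \left(- \frac{5}{54}\right)\right) \left(- \frac{1}{766030}\right) = \left(156 - \frac{2060}{27}\right) \left(- \frac{1}{766030}\right) = \frac{2152}{27} \left(- \frac{1}{766030}\right) = - \frac{1076}{10341405}$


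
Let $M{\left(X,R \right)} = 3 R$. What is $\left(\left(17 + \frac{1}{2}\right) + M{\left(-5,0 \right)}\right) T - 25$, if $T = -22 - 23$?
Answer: $- \frac{1625}{2} \approx -812.5$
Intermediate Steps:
$T = -45$
$\left(\left(17 + \frac{1}{2}\right) + M{\left(-5,0 \right)}\right) T - 25 = \left(\left(17 + \frac{1}{2}\right) + 3 \cdot 0\right) \left(-45\right) - 25 = \left(\left(17 + \frac{1}{2}\right) + 0\right) \left(-45\right) - 25 = \left(\frac{35}{2} + 0\right) \left(-45\right) - 25 = \frac{35}{2} \left(-45\right) - 25 = - \frac{1575}{2} - 25 = - \frac{1625}{2}$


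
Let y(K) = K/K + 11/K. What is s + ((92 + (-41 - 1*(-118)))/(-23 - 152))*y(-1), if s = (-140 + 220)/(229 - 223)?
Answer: 2414/105 ≈ 22.990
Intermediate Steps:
y(K) = 1 + 11/K
s = 40/3 (s = 80/6 = 80*(1/6) = 40/3 ≈ 13.333)
s + ((92 + (-41 - 1*(-118)))/(-23 - 152))*y(-1) = 40/3 + ((92 + (-41 - 1*(-118)))/(-23 - 152))*((11 - 1)/(-1)) = 40/3 + ((92 + (-41 + 118))/(-175))*(-1*10) = 40/3 + ((92 + 77)*(-1/175))*(-10) = 40/3 + (169*(-1/175))*(-10) = 40/3 - 169/175*(-10) = 40/3 + 338/35 = 2414/105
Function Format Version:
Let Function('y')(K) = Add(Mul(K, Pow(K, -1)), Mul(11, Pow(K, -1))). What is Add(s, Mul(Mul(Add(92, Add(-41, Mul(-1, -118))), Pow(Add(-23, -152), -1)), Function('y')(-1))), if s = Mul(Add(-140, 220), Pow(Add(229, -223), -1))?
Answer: Rational(2414, 105) ≈ 22.990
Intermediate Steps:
Function('y')(K) = Add(1, Mul(11, Pow(K, -1)))
s = Rational(40, 3) (s = Mul(80, Pow(6, -1)) = Mul(80, Rational(1, 6)) = Rational(40, 3) ≈ 13.333)
Add(s, Mul(Mul(Add(92, Add(-41, Mul(-1, -118))), Pow(Add(-23, -152), -1)), Function('y')(-1))) = Add(Rational(40, 3), Mul(Mul(Add(92, Add(-41, Mul(-1, -118))), Pow(Add(-23, -152), -1)), Mul(Pow(-1, -1), Add(11, -1)))) = Add(Rational(40, 3), Mul(Mul(Add(92, Add(-41, 118)), Pow(-175, -1)), Mul(-1, 10))) = Add(Rational(40, 3), Mul(Mul(Add(92, 77), Rational(-1, 175)), -10)) = Add(Rational(40, 3), Mul(Mul(169, Rational(-1, 175)), -10)) = Add(Rational(40, 3), Mul(Rational(-169, 175), -10)) = Add(Rational(40, 3), Rational(338, 35)) = Rational(2414, 105)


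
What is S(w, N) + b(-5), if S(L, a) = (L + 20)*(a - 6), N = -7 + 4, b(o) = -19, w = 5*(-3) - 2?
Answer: -46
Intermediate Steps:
w = -17 (w = -15 - 2 = -17)
N = -3
S(L, a) = (-6 + a)*(20 + L) (S(L, a) = (20 + L)*(-6 + a) = (-6 + a)*(20 + L))
S(w, N) + b(-5) = (-120 - 6*(-17) + 20*(-3) - 17*(-3)) - 19 = (-120 + 102 - 60 + 51) - 19 = -27 - 19 = -46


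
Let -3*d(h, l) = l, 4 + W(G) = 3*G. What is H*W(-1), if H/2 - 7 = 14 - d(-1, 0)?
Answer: -294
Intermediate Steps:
W(G) = -4 + 3*G
d(h, l) = -l/3
H = 42 (H = 14 + 2*(14 - (-1)*0/3) = 14 + 2*(14 - 1*0) = 14 + 2*(14 + 0) = 14 + 2*14 = 14 + 28 = 42)
H*W(-1) = 42*(-4 + 3*(-1)) = 42*(-4 - 3) = 42*(-7) = -294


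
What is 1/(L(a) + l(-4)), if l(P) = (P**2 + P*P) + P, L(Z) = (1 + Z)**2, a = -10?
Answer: 1/109 ≈ 0.0091743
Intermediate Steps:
l(P) = P + 2*P**2 (l(P) = (P**2 + P**2) + P = 2*P**2 + P = P + 2*P**2)
1/(L(a) + l(-4)) = 1/((1 - 10)**2 - 4*(1 + 2*(-4))) = 1/((-9)**2 - 4*(1 - 8)) = 1/(81 - 4*(-7)) = 1/(81 + 28) = 1/109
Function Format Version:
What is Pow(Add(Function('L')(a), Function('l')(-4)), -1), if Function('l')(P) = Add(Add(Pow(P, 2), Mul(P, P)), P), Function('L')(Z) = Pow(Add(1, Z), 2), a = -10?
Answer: Rational(1, 109) ≈ 0.0091743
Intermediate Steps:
Function('l')(P) = Add(P, Mul(2, Pow(P, 2))) (Function('l')(P) = Add(Add(Pow(P, 2), Pow(P, 2)), P) = Add(Mul(2, Pow(P, 2)), P) = Add(P, Mul(2, Pow(P, 2))))
Pow(Add(Function('L')(a), Function('l')(-4)), -1) = Pow(Add(Pow(Add(1, -10), 2), Mul(-4, Add(1, Mul(2, -4)))), -1) = Pow(Add(Pow(-9, 2), Mul(-4, Add(1, -8))), -1) = Pow(Add(81, Mul(-4, -7)), -1) = Pow(Add(81, 28), -1) = Pow(109, -1) = Rational(1, 109)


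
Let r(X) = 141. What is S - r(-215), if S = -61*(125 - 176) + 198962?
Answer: 201932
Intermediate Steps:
S = 202073 (S = -61*(-51) + 198962 = 3111 + 198962 = 202073)
S - r(-215) = 202073 - 1*141 = 202073 - 141 = 201932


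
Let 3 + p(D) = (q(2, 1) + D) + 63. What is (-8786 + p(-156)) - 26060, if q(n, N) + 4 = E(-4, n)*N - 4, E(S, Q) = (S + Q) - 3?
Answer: -34955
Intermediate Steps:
E(S, Q) = -3 + Q + S (E(S, Q) = (Q + S) - 3 = -3 + Q + S)
q(n, N) = -8 + N*(-7 + n) (q(n, N) = -4 + ((-3 + n - 4)*N - 4) = -4 + ((-7 + n)*N - 4) = -4 + (N*(-7 + n) - 4) = -4 + (-4 + N*(-7 + n)) = -8 + N*(-7 + n))
p(D) = 47 + D (p(D) = -3 + (((-8 + 1*(-7 + 2)) + D) + 63) = -3 + (((-8 + 1*(-5)) + D) + 63) = -3 + (((-8 - 5) + D) + 63) = -3 + ((-13 + D) + 63) = -3 + (50 + D) = 47 + D)
(-8786 + p(-156)) - 26060 = (-8786 + (47 - 156)) - 26060 = (-8786 - 109) - 26060 = -8895 - 26060 = -34955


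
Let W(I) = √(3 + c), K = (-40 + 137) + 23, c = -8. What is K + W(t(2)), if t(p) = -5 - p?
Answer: 120 + I*√5 ≈ 120.0 + 2.2361*I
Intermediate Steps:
K = 120 (K = 97 + 23 = 120)
W(I) = I*√5 (W(I) = √(3 - 8) = √(-5) = I*√5)
K + W(t(2)) = 120 + I*√5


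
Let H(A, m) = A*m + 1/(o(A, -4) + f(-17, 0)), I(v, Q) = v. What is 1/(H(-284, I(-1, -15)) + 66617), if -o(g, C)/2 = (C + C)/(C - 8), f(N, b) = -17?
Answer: 55/3679552 ≈ 1.4947e-5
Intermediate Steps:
o(g, C) = -4*C/(-8 + C) (o(g, C) = -2*(C + C)/(C - 8) = -2*2*C/(-8 + C) = -4*C/(-8 + C))
H(A, m) = -3/55 + A*m (H(A, m) = A*m + 1/(-4*(-4)/(-8 - 4) - 17) = A*m + 1/(-4*(-4)/(-12) - 17) = A*m + 1/(-4*(-4)*(-1/12) - 17) = A*m + 1/(-4/3 - 17) = A*m + 1/(-55/3) = A*m - 3/55 = -3/55 + A*m)
1/(H(-284, I(-1, -15)) + 66617) = 1/((-3/55 - 284*(-1)) + 66617) = 1/((-3/55 + 284) + 66617) = 1/(15617/55 + 66617) = 1/(3679552/55) = 55/3679552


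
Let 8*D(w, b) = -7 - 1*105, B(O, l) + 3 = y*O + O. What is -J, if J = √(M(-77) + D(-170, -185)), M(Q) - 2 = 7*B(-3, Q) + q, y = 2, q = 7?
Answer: -I*√89 ≈ -9.434*I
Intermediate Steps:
B(O, l) = -3 + 3*O (B(O, l) = -3 + (2*O + O) = -3 + 3*O)
D(w, b) = -14 (D(w, b) = (-7 - 1*105)/8 = (-7 - 105)/8 = (⅛)*(-112) = -14)
M(Q) = -75 (M(Q) = 2 + (7*(-3 + 3*(-3)) + 7) = 2 + (7*(-3 - 9) + 7) = 2 + (7*(-12) + 7) = 2 + (-84 + 7) = 2 - 77 = -75)
J = I*√89 (J = √(-75 - 14) = √(-89) = I*√89 ≈ 9.434*I)
-J = -I*√89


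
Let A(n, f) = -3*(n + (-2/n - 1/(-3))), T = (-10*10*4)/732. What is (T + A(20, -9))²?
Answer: 12562150561/3348900 ≈ 3751.1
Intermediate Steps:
T = -100/183 (T = -100*4*(1/732) = -400*1/732 = -100/183 ≈ -0.54645)
A(n, f) = -1 - 3*n + 6/n (A(n, f) = -3*(n + (-2/n - 1*(-⅓))) = -3*(n + (-2/n + ⅓)) = -3*(n + (⅓ - 2/n)) = -3*(⅓ + n - 2/n) = -1 - 3*n + 6/n)
(T + A(20, -9))² = (-100/183 + (-1 - 3*20 + 6/20))² = (-100/183 + (-1 - 60 + 6*(1/20)))² = (-100/183 + (-1 - 60 + 3/10))² = (-100/183 - 607/10)² = (-112081/1830)² = 12562150561/3348900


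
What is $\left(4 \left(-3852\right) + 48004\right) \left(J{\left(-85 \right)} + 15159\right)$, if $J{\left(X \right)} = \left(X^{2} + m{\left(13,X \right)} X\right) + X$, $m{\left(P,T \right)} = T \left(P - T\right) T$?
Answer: $-1961038954796$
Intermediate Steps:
$m{\left(P,T \right)} = T^{2} \left(P - T\right)$
$J{\left(X \right)} = X + X^{2} + X^{3} \left(13 - X\right)$ ($J{\left(X \right)} = \left(X^{2} + X^{2} \left(13 - X\right) X\right) + X = \left(X^{2} + X^{3} \left(13 - X\right)\right) + X = X + X^{2} + X^{3} \left(13 - X\right)$)
$\left(4 \left(-3852\right) + 48004\right) \left(J{\left(-85 \right)} + 15159\right) = \left(4 \left(-3852\right) + 48004\right) \left(- 85 \left(1 - 85 + \left(-85\right)^{2} \left(13 - -85\right)\right) + 15159\right) = \left(-15408 + 48004\right) \left(- 85 \left(1 - 85 + 7225 \left(13 + 85\right)\right) + 15159\right) = 32596 \left(- 85 \left(1 - 85 + 7225 \cdot 98\right) + 15159\right) = 32596 \left(- 85 \left(1 - 85 + 708050\right) + 15159\right) = 32596 \left(\left(-85\right) 707966 + 15159\right) = 32596 \left(-60177110 + 15159\right) = 32596 \left(-60161951\right) = -1961038954796$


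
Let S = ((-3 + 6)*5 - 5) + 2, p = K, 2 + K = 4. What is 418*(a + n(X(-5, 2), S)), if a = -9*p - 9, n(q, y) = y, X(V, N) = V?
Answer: -6270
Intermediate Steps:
K = 2 (K = -2 + 4 = 2)
p = 2
S = 12 (S = (3*5 - 5) + 2 = (15 - 5) + 2 = 10 + 2 = 12)
a = -27 (a = -9*2 - 9 = -18 - 9 = -27)
418*(a + n(X(-5, 2), S)) = 418*(-27 + 12) = 418*(-15) = -6270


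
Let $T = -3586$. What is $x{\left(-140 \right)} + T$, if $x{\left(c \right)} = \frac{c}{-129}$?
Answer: $- \frac{462454}{129} \approx -3584.9$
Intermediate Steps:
$x{\left(c \right)} = - \frac{c}{129}$ ($x{\left(c \right)} = c \left(- \frac{1}{129}\right) = - \frac{c}{129}$)
$x{\left(-140 \right)} + T = \left(- \frac{1}{129}\right) \left(-140\right) - 3586 = \frac{140}{129} - 3586 = - \frac{462454}{129}$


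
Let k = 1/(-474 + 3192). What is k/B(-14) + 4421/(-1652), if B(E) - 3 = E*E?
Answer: -1195618835/446768532 ≈ -2.6761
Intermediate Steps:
B(E) = 3 + E² (B(E) = 3 + E*E = 3 + E²)
k = 1/2718 ≈ 0.00036792
k/B(-14) + 4421/(-1652) = 1/(2718*(3 + (-14)²)) + 4421/(-1652) = 1/(2718*(3 + 196)) + 4421*(-1/1652) = (1/2718)/199 - 4421/1652 = (1/2718)*(1/199) - 4421/1652 = 1/540882 - 4421/1652 = -1195618835/446768532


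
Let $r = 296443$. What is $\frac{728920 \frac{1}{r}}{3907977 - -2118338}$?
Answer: $\frac{145784}{357291779509} \approx 4.0803 \cdot 10^{-7}$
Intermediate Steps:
$\frac{728920 \frac{1}{r}}{3907977 - -2118338} = \frac{728920 \cdot \frac{1}{296443}}{3907977 - -2118338} = \frac{728920 \cdot \frac{1}{296443}}{3907977 + 2118338} = \frac{728920}{296443 \cdot 6026315} = \frac{728920}{296443} \cdot \frac{1}{6026315} = \frac{145784}{357291779509}$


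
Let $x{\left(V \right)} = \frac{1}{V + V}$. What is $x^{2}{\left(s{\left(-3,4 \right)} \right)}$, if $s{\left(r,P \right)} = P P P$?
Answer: $\frac{1}{16384} \approx 6.1035 \cdot 10^{-5}$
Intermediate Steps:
$s{\left(r,P \right)} = P^{3}$ ($s{\left(r,P \right)} = P^{2} P = P^{3}$)
$x{\left(V \right)} = \frac{1}{2 V}$
$x^{2}{\left(s{\left(-3,4 \right)} \right)} = \left(\frac{1}{2 \cdot 4^{3}}\right)^{2} = \left(\frac{1}{2 \cdot 64}\right)^{2} = \left(\frac{1}{2} \cdot \frac{1}{64}\right)^{2} = \left(\frac{1}{128}\right)^{2} = \frac{1}{16384}$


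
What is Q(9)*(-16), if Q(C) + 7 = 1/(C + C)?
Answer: 1000/9 ≈ 111.11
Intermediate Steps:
Q(C) = -7 + 1/(2*C) (Q(C) = -7 + 1/(C + C) = -7 + 1/(2*C))
Q(9)*(-16) = (-7 + (½)/9)*(-16) = (-7 + (½)*(⅑))*(-16) = (-7 + 1/18)*(-16) = -125/18*(-16) = 1000/9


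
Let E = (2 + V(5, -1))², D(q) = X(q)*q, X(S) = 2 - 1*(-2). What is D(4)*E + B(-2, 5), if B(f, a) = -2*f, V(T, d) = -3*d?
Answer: 404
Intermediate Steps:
X(S) = 4 (X(S) = 2 + 2 = 4)
D(q) = 4*q
E = 25 (E = (2 - 3*(-1))² = (2 + 3)² = 5² = 25)
D(4)*E + B(-2, 5) = (4*4)*25 - 2*(-2) = 16*25 + 4 = 400 + 4 = 404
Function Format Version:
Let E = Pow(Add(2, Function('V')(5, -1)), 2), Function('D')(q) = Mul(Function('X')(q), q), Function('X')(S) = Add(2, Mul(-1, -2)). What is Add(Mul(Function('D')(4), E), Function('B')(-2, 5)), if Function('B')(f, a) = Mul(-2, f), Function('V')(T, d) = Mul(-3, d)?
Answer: 404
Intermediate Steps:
Function('X')(S) = 4 (Function('X')(S) = Add(2, 2) = 4)
Function('D')(q) = Mul(4, q)
E = 25 (E = Pow(Add(2, Mul(-3, -1)), 2) = Pow(Add(2, 3), 2) = Pow(5, 2) = 25)
Add(Mul(Function('D')(4), E), Function('B')(-2, 5)) = Add(Mul(Mul(4, 4), 25), Mul(-2, -2)) = Add(Mul(16, 25), 4) = Add(400, 4) = 404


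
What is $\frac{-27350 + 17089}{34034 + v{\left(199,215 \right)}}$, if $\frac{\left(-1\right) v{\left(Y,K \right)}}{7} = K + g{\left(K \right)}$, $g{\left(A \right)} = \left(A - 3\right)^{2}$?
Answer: $\frac{10261}{282079} \approx 0.036376$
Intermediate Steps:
$g{\left(A \right)} = \left(-3 + A\right)^{2}$
$v{\left(Y,K \right)} = - 7 K - 7 \left(-3 + K\right)^{2}$ ($v{\left(Y,K \right)} = - 7 \left(K + \left(-3 + K\right)^{2}\right) = - 7 K - 7 \left(-3 + K\right)^{2}$)
$\frac{-27350 + 17089}{34034 + v{\left(199,215 \right)}} = \frac{-27350 + 17089}{34034 - \left(1505 + 7 \left(-3 + 215\right)^{2}\right)} = - \frac{10261}{34034 - \left(1505 + 7 \cdot 212^{2}\right)} = - \frac{10261}{34034 - 316113} = - \frac{10261}{-282079} = \left(-10261\right) \left(- \frac{1}{282079}\right) = \frac{10261}{282079}$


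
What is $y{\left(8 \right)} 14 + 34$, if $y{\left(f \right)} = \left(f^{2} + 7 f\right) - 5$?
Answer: $1644$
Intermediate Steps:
$y{\left(f \right)} = -5 + f^{2} + 7 f$
$y{\left(8 \right)} 14 + 34 = \left(-5 + 8^{2} + 7 \cdot 8\right) 14 + 34 = \left(-5 + 64 + 56\right) 14 + 34 = 115 \cdot 14 + 34 = 1610 + 34 = 1644$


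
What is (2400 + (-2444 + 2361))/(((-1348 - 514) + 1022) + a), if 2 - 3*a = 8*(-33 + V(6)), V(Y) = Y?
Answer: -6951/2302 ≈ -3.0195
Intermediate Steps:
a = 218/3 (a = ⅔ - 8*(-33 + 6)/3 = ⅔ - 8*(-27)/3 = ⅔ - ⅓*(-216) = ⅔ + 72 = 218/3 ≈ 72.667)
(2400 + (-2444 + 2361))/(((-1348 - 514) + 1022) + a) = (2400 + (-2444 + 2361))/(((-1348 - 514) + 1022) + 218/3) = (2400 - 83)/((-1862 + 1022) + 218/3) = 2317/(-840 + 218/3) = 2317/(-2302/3) = 2317*(-3/2302) = -6951/2302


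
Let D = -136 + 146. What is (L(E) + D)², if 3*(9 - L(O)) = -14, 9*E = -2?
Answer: 5041/9 ≈ 560.11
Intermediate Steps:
E = -2/9 (E = (⅑)*(-2) = -2/9 ≈ -0.22222)
L(O) = 41/3 (L(O) = 9 - ⅓*(-14) = 9 + 14/3 = 41/3)
D = 10
(L(E) + D)² = (41/3 + 10)² = (71/3)² = 5041/9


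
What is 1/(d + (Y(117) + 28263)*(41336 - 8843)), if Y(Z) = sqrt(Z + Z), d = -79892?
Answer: 918269767/843219117930192823 - 97479*sqrt(26)/843219117930192823 ≈ 1.0884e-9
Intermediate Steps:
Y(Z) = sqrt(2)*sqrt(Z) (Y(Z) = sqrt(2*Z) = sqrt(2)*sqrt(Z))
1/(d + (Y(117) + 28263)*(41336 - 8843)) = 1/(-79892 + (sqrt(2)*sqrt(117) + 28263)*(41336 - 8843)) = 1/(-79892 + (sqrt(2)*(3*sqrt(13)) + 28263)*32493) = 1/(-79892 + (3*sqrt(26) + 28263)*32493) = 1/(-79892 + (28263 + 3*sqrt(26))*32493) = 1/(-79892 + (918349659 + 97479*sqrt(26))) = 1/(918269767 + 97479*sqrt(26))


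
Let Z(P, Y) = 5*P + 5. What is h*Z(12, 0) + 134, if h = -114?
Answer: -7276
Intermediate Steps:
Z(P, Y) = 5 + 5*P
h*Z(12, 0) + 134 = -114*(5 + 5*12) + 134 = -114*(5 + 60) + 134 = -114*65 + 134 = -7410 + 134 = -7276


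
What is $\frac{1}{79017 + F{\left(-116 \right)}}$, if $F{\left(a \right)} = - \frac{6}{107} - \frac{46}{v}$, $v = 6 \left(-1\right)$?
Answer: $\frac{321}{25366900} \approx 1.2654 \cdot 10^{-5}$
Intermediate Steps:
$v = -6$
$F{\left(a \right)} = \frac{2443}{321}$ ($F{\left(a \right)} = - \frac{6}{107} - \frac{46}{-6} = \left(-6\right) \frac{1}{107} - - \frac{23}{3} = - \frac{6}{107} + \frac{23}{3} = \frac{2443}{321}$)
$\frac{1}{79017 + F{\left(-116 \right)}} = \frac{1}{79017 + \frac{2443}{321}} = \frac{1}{\frac{25366900}{321}} = \frac{321}{25366900}$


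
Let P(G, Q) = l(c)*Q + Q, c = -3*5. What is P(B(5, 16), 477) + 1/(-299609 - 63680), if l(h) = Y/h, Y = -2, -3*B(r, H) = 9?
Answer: 981970162/1816445 ≈ 540.60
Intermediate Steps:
B(r, H) = -3 (B(r, H) = -1/3*9 = -3)
c = -15
l(h) = -2/h
P(G, Q) = 17*Q/15 (P(G, Q) = (-2/(-15))*Q + Q = (-2*(-1/15))*Q + Q = 2*Q/15 + Q = 17*Q/15)
P(B(5, 16), 477) + 1/(-299609 - 63680) = (17/15)*477 + 1/(-299609 - 63680) = 2703/5 + 1/(-363289) = 2703/5 - 1/363289 = 981970162/1816445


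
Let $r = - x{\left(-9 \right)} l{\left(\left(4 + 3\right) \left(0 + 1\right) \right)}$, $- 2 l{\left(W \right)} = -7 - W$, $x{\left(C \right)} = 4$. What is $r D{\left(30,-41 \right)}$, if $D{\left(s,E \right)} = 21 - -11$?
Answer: $-896$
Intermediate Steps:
$l{\left(W \right)} = \frac{7}{2} + \frac{W}{2}$ ($l{\left(W \right)} = - \frac{-7 - W}{2} = \frac{7}{2} + \frac{W}{2}$)
$r = -28$ ($r = \left(-1\right) 4 \left(\frac{7}{2} + \frac{\left(4 + 3\right) \left(0 + 1\right)}{2}\right) = - 4 \left(\frac{7}{2} + \frac{7 \cdot 1}{2}\right) = - 4 \left(\frac{7}{2} + \frac{1}{2} \cdot 7\right) = - 4 \left(\frac{7}{2} + \frac{7}{2}\right) = \left(-4\right) 7 = -28$)
$D{\left(s,E \right)} = 32$ ($D{\left(s,E \right)} = 21 + 11 = 32$)
$r D{\left(30,-41 \right)} = \left(-28\right) 32 = -896$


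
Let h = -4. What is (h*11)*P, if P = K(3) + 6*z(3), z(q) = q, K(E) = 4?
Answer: -968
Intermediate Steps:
P = 22 (P = 4 + 6*3 = 4 + 18 = 22)
(h*11)*P = -4*11*22 = -44*22 = -968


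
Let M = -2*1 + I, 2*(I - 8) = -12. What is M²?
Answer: 0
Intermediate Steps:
I = 2 (I = 8 + (½)*(-12) = 8 - 6 = 2)
M = 0 (M = -2*1 + 2 = -2 + 2 = 0)
M² = 0² = 0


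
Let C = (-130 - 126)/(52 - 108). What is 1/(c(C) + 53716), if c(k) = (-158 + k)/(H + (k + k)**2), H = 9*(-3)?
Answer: 2773/148946950 ≈ 1.8617e-5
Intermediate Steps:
H = -27
C = 32/7 (C = -256/(-56) = -256*(-1/56) = 32/7 ≈ 4.5714)
c(k) = (-158 + k)/(-27 + 4*k**2) (c(k) = (-158 + k)/(-27 + (k + k)**2) = (-158 + k)/(-27 + (2*k)**2) = (-158 + k)/(-27 + 4*k**2))
1/(c(C) + 53716) = 1/((-158 + 32/7)/(-27 + 4*(32/7)**2) + 53716) = 1/(-1074/7/(-27 + 4*(1024/49)) + 53716) = 1/(-1074/7/(-27 + 4096/49) + 53716) = 1/(-1074/7/(2773/49) + 53716) = 1/((49/2773)*(-1074/7) + 53716) = 1/(-7518/2773 + 53716) = 1/(148946950/2773) = 2773/148946950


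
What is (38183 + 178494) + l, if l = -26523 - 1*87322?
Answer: 102832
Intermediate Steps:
l = -113845 (l = -26523 - 87322 = -113845)
(38183 + 178494) + l = (38183 + 178494) - 113845 = 216677 - 113845 = 102832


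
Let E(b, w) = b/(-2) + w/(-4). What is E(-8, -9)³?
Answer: 15625/64 ≈ 244.14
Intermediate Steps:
E(b, w) = -b/2 - w/4 (E(b, w) = b*(-½) + w*(-¼) = -b/2 - w/4)
E(-8, -9)³ = (-½*(-8) - ¼*(-9))³ = (4 + 9/4)³ = (25/4)³ = 15625/64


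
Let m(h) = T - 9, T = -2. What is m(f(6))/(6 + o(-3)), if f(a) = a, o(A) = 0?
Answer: -11/6 ≈ -1.8333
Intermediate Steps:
m(h) = -11 (m(h) = -2 - 9 = -11)
m(f(6))/(6 + o(-3)) = -11/(6 + 0) = -11/6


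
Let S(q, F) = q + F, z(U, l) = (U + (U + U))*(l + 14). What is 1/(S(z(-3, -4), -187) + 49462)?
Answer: 1/49185 ≈ 2.0331e-5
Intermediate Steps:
z(U, l) = 3*U*(14 + l) (z(U, l) = (U + 2*U)*(14 + l) = (3*U)*(14 + l) = 3*U*(14 + l))
S(q, F) = F + q
1/(S(z(-3, -4), -187) + 49462) = 1/((-187 + 3*(-3)*(14 - 4)) + 49462) = 1/((-187 + 3*(-3)*10) + 49462) = 1/((-187 - 90) + 49462) = 1/(-277 + 49462) = 1/49185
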